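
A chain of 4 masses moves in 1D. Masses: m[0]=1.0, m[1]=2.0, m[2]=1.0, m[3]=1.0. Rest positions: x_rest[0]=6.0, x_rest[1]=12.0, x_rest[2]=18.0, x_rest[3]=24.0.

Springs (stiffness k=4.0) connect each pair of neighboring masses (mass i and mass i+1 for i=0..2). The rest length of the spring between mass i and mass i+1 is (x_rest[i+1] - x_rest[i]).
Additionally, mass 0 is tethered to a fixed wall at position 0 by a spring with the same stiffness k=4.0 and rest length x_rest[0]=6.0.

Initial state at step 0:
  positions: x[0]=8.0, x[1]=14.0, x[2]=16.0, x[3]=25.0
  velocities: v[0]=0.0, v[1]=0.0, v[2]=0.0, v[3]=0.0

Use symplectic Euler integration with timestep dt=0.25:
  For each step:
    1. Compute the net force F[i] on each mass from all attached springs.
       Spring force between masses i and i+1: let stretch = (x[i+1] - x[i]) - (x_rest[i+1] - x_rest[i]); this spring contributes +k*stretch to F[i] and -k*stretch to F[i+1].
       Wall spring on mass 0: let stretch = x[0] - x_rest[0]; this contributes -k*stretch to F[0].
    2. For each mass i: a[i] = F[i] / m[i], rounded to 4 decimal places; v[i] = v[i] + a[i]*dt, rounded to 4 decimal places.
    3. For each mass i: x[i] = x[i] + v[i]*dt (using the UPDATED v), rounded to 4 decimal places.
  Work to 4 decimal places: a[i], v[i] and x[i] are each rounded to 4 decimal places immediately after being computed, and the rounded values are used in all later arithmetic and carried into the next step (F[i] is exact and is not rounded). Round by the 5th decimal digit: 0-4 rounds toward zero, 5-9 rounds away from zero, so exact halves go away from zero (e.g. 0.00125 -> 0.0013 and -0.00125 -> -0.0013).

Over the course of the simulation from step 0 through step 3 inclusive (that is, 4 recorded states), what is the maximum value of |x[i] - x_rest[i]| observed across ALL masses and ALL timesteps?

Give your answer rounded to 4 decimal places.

Step 0: x=[8.0000 14.0000 16.0000 25.0000] v=[0.0000 0.0000 0.0000 0.0000]
Step 1: x=[7.5000 13.5000 17.7500 24.2500] v=[-2.0000 -2.0000 7.0000 -3.0000]
Step 2: x=[6.6250 12.7813 20.0625 23.3750] v=[-3.5000 -2.8750 9.2500 -3.5000]
Step 3: x=[5.6328 12.2032 21.3828 23.1719] v=[-3.9687 -2.3126 5.2813 -0.8125]
Max displacement = 3.3828

Answer: 3.3828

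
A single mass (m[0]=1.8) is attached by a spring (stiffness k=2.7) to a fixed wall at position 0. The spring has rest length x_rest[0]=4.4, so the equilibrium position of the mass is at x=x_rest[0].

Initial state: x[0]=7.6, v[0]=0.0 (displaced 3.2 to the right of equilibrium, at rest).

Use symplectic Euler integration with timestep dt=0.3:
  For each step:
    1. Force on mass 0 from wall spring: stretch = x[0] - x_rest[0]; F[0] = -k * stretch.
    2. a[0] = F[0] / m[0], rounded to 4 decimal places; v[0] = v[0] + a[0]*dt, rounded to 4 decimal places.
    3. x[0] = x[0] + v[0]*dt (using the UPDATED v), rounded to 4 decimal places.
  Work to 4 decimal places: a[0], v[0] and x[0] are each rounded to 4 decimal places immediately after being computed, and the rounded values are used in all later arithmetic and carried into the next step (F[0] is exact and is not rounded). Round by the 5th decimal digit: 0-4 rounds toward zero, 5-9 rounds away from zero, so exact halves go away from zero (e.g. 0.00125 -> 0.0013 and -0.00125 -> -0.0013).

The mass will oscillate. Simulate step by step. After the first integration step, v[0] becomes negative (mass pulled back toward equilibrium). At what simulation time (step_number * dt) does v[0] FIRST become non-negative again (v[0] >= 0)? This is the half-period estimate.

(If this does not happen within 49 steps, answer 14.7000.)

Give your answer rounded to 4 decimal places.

Step 0: x=[7.6000] v=[0.0000]
Step 1: x=[7.1680] v=[-1.4400]
Step 2: x=[6.3623] v=[-2.6856]
Step 3: x=[5.2917] v=[-3.5687]
Step 4: x=[4.1007] v=[-3.9700]
Step 5: x=[2.9501] v=[-3.8353]
Step 6: x=[1.9953] v=[-3.1828]
Step 7: x=[1.3651] v=[-2.1007]
Step 8: x=[1.1446] v=[-0.7350]
Step 9: x=[1.3636] v=[0.7299]
First v>=0 after going negative at step 9, time=2.7000

Answer: 2.7000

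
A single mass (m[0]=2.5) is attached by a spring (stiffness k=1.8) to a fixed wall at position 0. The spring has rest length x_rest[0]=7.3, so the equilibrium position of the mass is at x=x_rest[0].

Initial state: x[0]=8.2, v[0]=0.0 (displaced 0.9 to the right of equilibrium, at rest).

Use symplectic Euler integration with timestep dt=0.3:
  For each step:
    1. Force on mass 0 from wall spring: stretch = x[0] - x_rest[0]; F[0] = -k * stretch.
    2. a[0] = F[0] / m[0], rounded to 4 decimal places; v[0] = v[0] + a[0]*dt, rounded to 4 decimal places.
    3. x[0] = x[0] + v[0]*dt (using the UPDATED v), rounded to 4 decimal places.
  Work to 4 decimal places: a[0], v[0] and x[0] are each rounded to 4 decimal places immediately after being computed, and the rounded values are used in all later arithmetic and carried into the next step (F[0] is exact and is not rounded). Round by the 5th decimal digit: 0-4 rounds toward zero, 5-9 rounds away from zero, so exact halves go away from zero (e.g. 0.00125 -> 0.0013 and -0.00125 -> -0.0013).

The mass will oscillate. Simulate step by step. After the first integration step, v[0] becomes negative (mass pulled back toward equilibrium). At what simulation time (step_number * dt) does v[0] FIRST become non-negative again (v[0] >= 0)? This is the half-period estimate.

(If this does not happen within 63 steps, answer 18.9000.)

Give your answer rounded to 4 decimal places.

Answer: 3.9000

Derivation:
Step 0: x=[8.2000] v=[0.0000]
Step 1: x=[8.1417] v=[-0.1944]
Step 2: x=[8.0288] v=[-0.3762]
Step 3: x=[7.8687] v=[-0.5336]
Step 4: x=[7.6718] v=[-0.6565]
Step 5: x=[7.4508] v=[-0.7368]
Step 6: x=[7.2200] v=[-0.7694]
Step 7: x=[6.9944] v=[-0.7521]
Step 8: x=[6.7886] v=[-0.6861]
Step 9: x=[6.6159] v=[-0.5756]
Step 10: x=[6.4876] v=[-0.4278]
Step 11: x=[6.4119] v=[-0.2523]
Step 12: x=[6.3938] v=[-0.0605]
Step 13: x=[6.4344] v=[0.1353]
First v>=0 after going negative at step 13, time=3.9000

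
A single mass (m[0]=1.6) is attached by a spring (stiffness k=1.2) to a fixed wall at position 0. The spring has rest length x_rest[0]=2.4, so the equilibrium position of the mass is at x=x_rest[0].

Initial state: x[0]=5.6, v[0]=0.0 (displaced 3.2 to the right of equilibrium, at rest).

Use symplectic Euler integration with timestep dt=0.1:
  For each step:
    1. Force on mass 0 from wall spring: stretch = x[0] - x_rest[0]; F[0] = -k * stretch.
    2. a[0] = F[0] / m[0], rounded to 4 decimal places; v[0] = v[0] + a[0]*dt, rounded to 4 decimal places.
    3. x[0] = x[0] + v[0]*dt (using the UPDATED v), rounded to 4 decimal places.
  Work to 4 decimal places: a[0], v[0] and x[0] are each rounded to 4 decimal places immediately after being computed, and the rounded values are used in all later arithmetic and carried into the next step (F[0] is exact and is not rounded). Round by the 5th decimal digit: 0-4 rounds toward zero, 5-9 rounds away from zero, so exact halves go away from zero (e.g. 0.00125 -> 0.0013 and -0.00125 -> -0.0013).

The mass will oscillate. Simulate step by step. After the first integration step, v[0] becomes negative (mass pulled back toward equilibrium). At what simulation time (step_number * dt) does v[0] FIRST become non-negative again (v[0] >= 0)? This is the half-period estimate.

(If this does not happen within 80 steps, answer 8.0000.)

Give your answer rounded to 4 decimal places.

Step 0: x=[5.6000] v=[0.0000]
Step 1: x=[5.5760] v=[-0.2400]
Step 2: x=[5.5282] v=[-0.4782]
Step 3: x=[5.4569] v=[-0.7128]
Step 4: x=[5.3627] v=[-0.9421]
Step 5: x=[5.2463] v=[-1.1643]
Step 6: x=[5.1085] v=[-1.3778]
Step 7: x=[4.9504] v=[-1.5809]
Step 8: x=[4.7732] v=[-1.7722]
Step 9: x=[4.5782] v=[-1.9502]
Step 10: x=[4.3668] v=[-2.1136]
Step 11: x=[4.1407] v=[-2.2611]
Step 12: x=[3.9015] v=[-2.3917]
Step 13: x=[3.6511] v=[-2.5043]
Step 14: x=[3.3913] v=[-2.5981]
Step 15: x=[3.1241] v=[-2.6725]
Step 16: x=[2.8514] v=[-2.7268]
Step 17: x=[2.5753] v=[-2.7607]
Step 18: x=[2.2979] v=[-2.7739]
Step 19: x=[2.0213] v=[-2.7662]
Step 20: x=[1.7475] v=[-2.7378]
Step 21: x=[1.4786] v=[-2.6889]
Step 22: x=[1.2166] v=[-2.6198]
Step 23: x=[0.9635] v=[-2.5310]
Step 24: x=[0.7212] v=[-2.4233]
Step 25: x=[0.4915] v=[-2.2974]
Step 26: x=[0.2761] v=[-2.1543]
Step 27: x=[0.0766] v=[-1.9950]
Step 28: x=[-0.1055] v=[-1.8207]
Step 29: x=[-0.2688] v=[-1.6328]
Step 30: x=[-0.4121] v=[-1.4326]
Step 31: x=[-0.5343] v=[-1.2217]
Step 32: x=[-0.6345] v=[-1.0016]
Step 33: x=[-0.7119] v=[-0.7740]
Step 34: x=[-0.7660] v=[-0.5406]
Step 35: x=[-0.7963] v=[-0.3032]
Step 36: x=[-0.8027] v=[-0.0635]
Step 37: x=[-0.7850] v=[0.1767]
First v>=0 after going negative at step 37, time=3.7000

Answer: 3.7000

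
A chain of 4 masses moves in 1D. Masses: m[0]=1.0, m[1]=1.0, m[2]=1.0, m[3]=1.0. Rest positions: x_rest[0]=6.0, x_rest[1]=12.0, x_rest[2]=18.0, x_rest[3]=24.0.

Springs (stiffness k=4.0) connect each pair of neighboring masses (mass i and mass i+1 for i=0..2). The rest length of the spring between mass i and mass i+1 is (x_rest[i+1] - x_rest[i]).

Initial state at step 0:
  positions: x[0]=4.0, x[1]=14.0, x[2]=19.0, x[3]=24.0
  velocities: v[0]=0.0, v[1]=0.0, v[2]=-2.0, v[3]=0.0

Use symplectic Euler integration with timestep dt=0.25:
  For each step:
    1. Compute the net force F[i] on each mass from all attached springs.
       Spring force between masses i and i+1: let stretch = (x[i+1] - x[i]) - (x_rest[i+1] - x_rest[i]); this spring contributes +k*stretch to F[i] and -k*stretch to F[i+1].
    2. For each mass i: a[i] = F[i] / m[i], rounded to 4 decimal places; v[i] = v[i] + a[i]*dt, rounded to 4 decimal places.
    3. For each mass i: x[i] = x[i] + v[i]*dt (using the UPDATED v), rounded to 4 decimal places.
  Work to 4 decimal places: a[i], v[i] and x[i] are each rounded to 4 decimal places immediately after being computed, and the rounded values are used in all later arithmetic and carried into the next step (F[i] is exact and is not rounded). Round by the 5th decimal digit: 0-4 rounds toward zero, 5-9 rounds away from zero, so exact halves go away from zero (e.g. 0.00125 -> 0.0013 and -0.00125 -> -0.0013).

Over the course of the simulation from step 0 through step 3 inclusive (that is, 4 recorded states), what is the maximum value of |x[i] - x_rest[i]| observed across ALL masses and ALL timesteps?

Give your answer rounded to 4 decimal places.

Answer: 2.1406

Derivation:
Step 0: x=[4.0000 14.0000 19.0000 24.0000] v=[0.0000 0.0000 -2.0000 0.0000]
Step 1: x=[5.0000 12.7500 18.5000 24.2500] v=[4.0000 -5.0000 -2.0000 1.0000]
Step 2: x=[6.4375 11.0000 18.0000 24.5625] v=[5.7500 -7.0000 -2.0000 1.2500]
Step 3: x=[7.5156 9.8594 17.3906 24.7344] v=[4.3125 -4.5625 -2.4375 0.6875]
Max displacement = 2.1406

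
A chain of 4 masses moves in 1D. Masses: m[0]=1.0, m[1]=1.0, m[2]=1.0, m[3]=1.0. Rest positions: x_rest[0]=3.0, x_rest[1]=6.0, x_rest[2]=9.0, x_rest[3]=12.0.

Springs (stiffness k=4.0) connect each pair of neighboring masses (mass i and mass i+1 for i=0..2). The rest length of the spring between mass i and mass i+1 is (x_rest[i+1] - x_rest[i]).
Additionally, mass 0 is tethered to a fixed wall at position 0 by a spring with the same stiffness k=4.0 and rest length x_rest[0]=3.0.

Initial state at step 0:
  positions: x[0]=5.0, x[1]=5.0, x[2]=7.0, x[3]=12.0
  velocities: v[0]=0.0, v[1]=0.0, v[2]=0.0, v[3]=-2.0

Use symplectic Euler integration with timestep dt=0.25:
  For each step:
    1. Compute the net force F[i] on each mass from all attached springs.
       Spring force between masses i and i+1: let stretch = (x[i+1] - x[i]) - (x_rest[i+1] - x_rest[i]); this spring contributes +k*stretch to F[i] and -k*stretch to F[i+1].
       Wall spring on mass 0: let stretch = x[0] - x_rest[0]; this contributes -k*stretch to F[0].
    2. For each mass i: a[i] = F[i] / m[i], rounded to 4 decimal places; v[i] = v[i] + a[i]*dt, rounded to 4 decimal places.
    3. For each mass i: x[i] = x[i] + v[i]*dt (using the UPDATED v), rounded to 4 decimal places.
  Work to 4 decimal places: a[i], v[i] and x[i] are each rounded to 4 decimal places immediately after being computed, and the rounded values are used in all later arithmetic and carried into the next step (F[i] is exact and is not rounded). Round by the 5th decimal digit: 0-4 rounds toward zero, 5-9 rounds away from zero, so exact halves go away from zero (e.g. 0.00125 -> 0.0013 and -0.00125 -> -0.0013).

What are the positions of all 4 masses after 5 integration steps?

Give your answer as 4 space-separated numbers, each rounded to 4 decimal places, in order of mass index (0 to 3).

Answer: 1.8623 5.1026 8.3682 10.3350

Derivation:
Step 0: x=[5.0000 5.0000 7.0000 12.0000] v=[0.0000 0.0000 0.0000 -2.0000]
Step 1: x=[3.7500 5.5000 7.7500 11.0000] v=[-5.0000 2.0000 3.0000 -4.0000]
Step 2: x=[2.0000 6.1250 8.7500 9.9375] v=[-7.0000 2.5000 4.0000 -4.2500]
Step 3: x=[0.7813 6.3750 9.3906 9.3281] v=[-4.8750 1.0000 2.5625 -2.4375]
Step 4: x=[0.7657 5.9805 9.2617 9.4844] v=[-0.0626 -1.5781 -0.5156 0.6250]
Step 5: x=[1.8623 5.1026 8.3682 10.3350] v=[4.3865 -3.5117 -3.5741 3.4023]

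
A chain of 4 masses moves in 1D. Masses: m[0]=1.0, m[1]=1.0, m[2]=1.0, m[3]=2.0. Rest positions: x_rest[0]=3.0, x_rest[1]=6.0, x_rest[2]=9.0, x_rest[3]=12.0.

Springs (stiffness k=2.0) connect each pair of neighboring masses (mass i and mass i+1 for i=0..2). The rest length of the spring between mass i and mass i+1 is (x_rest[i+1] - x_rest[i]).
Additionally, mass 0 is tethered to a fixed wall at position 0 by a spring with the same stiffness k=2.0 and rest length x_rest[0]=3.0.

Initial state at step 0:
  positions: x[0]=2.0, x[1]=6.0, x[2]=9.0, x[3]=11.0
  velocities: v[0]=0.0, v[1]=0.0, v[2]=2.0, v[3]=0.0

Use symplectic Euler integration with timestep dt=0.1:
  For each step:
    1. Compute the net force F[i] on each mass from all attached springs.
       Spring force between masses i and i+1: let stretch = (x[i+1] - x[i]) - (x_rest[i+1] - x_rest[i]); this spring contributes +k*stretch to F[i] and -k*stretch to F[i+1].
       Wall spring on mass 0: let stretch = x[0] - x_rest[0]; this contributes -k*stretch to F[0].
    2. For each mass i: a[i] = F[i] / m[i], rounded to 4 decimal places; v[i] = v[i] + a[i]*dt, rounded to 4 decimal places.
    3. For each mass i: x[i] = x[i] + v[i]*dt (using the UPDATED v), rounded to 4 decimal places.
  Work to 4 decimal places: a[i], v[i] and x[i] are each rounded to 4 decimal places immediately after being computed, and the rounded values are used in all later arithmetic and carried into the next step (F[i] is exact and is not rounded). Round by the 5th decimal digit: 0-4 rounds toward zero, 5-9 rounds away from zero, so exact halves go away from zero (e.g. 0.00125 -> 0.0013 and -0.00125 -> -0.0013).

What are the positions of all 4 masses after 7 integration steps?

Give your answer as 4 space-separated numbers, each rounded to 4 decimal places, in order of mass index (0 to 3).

Step 0: x=[2.0000 6.0000 9.0000 11.0000] v=[0.0000 0.0000 2.0000 0.0000]
Step 1: x=[2.0400 5.9800 9.1800 11.0100] v=[0.4000 -0.2000 1.8000 0.1000]
Step 2: x=[2.1180 5.9452 9.3326 11.0317] v=[0.7800 -0.3480 1.5260 0.2170]
Step 3: x=[2.2302 5.9016 9.4514 11.0664] v=[1.1218 -0.4360 1.1883 0.3471]
Step 4: x=[2.3712 5.8556 9.5315 11.1150] v=[1.4100 -0.4603 0.8013 0.4856]
Step 5: x=[2.5345 5.8134 9.5698 11.1777] v=[1.6326 -0.4220 0.3828 0.6273]
Step 6: x=[2.7127 5.7808 9.5651 11.2544] v=[1.7815 -0.3265 -0.0469 0.7665]
Step 7: x=[2.8980 5.7625 9.5185 11.3442] v=[1.8526 -0.1833 -0.4659 0.8976]

Answer: 2.8980 5.7625 9.5185 11.3442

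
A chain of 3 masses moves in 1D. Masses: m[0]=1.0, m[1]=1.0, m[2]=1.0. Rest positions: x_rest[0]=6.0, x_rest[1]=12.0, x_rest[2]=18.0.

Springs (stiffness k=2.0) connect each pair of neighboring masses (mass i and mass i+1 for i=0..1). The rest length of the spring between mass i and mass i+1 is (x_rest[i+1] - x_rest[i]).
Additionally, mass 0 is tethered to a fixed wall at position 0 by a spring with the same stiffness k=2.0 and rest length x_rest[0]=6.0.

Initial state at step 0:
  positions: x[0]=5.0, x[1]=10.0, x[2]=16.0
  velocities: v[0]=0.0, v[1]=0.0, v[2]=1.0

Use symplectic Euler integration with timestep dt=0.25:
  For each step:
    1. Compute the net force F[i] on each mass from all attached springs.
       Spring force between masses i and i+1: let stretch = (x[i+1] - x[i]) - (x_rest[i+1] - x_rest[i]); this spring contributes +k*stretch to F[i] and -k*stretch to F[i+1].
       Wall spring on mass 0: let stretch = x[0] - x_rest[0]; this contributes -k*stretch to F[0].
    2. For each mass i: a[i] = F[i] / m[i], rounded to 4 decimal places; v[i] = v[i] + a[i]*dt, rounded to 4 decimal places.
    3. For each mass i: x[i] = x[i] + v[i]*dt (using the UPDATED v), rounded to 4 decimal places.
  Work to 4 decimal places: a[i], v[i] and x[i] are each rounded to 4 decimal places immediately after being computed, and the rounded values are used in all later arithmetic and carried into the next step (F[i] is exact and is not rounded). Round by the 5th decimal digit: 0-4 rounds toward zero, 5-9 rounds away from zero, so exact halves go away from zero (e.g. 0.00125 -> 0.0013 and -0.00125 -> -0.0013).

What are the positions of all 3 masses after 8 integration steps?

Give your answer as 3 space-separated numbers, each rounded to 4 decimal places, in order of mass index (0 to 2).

Answer: 6.4014 12.3194 18.1494

Derivation:
Step 0: x=[5.0000 10.0000 16.0000] v=[0.0000 0.0000 1.0000]
Step 1: x=[5.0000 10.1250 16.2500] v=[0.0000 0.5000 1.0000]
Step 2: x=[5.0156 10.3750 16.4844] v=[0.0625 1.0000 0.9375]
Step 3: x=[5.0742 10.7188 16.7051] v=[0.2344 1.3750 0.8828]
Step 4: x=[5.2041 11.1053 16.9275] v=[0.5196 1.5459 0.8897]
Step 5: x=[5.4212 11.4819 17.1722] v=[0.8682 1.5064 0.9786]
Step 6: x=[5.7182 11.8122 17.4556] v=[1.1880 1.3212 1.1335]
Step 7: x=[6.0622 12.0862 17.7836] v=[1.3759 1.0959 1.3118]
Step 8: x=[6.4014 12.3194 18.1494] v=[1.3568 0.9326 1.4631]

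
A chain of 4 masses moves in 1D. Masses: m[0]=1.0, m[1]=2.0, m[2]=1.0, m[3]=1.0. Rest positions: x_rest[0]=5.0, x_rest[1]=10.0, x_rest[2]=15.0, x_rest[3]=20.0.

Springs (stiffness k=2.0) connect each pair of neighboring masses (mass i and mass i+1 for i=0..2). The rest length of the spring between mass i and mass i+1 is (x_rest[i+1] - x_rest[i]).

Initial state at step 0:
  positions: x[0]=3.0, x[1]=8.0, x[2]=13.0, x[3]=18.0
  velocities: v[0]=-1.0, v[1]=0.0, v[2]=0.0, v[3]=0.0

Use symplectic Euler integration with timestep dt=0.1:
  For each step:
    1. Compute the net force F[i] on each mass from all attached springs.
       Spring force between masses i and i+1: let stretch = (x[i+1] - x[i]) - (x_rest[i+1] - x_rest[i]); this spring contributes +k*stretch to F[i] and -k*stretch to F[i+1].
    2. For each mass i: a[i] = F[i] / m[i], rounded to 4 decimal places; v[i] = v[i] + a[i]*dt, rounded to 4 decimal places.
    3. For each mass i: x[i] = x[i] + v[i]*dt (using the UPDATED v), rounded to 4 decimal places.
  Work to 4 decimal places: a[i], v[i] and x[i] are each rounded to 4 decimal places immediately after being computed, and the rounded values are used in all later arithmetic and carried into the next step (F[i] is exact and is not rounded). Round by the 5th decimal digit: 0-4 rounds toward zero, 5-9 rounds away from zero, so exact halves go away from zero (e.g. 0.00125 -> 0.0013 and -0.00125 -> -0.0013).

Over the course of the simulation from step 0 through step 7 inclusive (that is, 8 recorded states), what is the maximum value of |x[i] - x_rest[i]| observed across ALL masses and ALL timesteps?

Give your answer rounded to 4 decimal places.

Answer: 2.5953

Derivation:
Step 0: x=[3.0000 8.0000 13.0000 18.0000] v=[-1.0000 0.0000 0.0000 0.0000]
Step 1: x=[2.9000 8.0000 13.0000 18.0000] v=[-1.0000 0.0000 0.0000 0.0000]
Step 2: x=[2.8020 7.9990 13.0000 18.0000] v=[-0.9800 -0.0100 0.0000 0.0000]
Step 3: x=[2.7079 7.9960 13.0000 18.0000] v=[-0.9406 -0.0296 -0.0002 0.0000]
Step 4: x=[2.6196 7.9902 12.9999 18.0000] v=[-0.8830 -0.0580 -0.0010 0.0000]
Step 5: x=[2.5387 7.9808 12.9996 18.0000] v=[-0.8089 -0.0941 -0.0029 0.0000]
Step 6: x=[2.4667 7.9672 12.9989 18.0000] v=[-0.7205 -0.1364 -0.0066 -0.0001]
Step 7: x=[2.4047 7.9489 12.9976 18.0000] v=[-0.6204 -0.1833 -0.0127 -0.0003]
Max displacement = 2.5953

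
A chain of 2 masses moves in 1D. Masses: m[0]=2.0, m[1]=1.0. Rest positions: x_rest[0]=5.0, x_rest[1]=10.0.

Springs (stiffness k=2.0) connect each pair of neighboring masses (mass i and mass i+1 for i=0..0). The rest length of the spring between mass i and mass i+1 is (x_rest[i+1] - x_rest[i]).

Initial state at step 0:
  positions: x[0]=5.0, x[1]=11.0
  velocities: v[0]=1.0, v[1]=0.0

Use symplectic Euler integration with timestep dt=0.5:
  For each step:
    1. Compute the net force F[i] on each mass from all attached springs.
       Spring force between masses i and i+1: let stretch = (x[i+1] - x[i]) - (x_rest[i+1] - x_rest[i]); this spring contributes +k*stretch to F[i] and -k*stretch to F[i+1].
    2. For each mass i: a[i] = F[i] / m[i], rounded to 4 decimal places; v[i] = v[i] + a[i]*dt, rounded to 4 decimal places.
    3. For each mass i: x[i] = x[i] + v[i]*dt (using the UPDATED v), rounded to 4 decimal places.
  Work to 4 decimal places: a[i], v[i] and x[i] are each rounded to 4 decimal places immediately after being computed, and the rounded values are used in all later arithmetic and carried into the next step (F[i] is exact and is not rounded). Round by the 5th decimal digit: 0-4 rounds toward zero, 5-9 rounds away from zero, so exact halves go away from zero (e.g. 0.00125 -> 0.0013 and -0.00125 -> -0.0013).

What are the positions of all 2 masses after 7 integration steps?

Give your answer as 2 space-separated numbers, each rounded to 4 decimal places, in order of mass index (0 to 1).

Answer: 7.3285 13.3436

Derivation:
Step 0: x=[5.0000 11.0000] v=[1.0000 0.0000]
Step 1: x=[5.7500 10.5000] v=[1.5000 -1.0000]
Step 2: x=[6.4375 10.1250] v=[1.3750 -0.7500]
Step 3: x=[6.7969 10.4063] v=[0.7188 0.5625]
Step 4: x=[6.8087 11.3829] v=[0.0235 1.9531]
Step 5: x=[6.7140 12.5724] v=[-0.1894 2.3789]
Step 6: x=[6.8339 13.3327] v=[0.2398 1.5205]
Step 7: x=[7.3285 13.3436] v=[0.9892 0.0217]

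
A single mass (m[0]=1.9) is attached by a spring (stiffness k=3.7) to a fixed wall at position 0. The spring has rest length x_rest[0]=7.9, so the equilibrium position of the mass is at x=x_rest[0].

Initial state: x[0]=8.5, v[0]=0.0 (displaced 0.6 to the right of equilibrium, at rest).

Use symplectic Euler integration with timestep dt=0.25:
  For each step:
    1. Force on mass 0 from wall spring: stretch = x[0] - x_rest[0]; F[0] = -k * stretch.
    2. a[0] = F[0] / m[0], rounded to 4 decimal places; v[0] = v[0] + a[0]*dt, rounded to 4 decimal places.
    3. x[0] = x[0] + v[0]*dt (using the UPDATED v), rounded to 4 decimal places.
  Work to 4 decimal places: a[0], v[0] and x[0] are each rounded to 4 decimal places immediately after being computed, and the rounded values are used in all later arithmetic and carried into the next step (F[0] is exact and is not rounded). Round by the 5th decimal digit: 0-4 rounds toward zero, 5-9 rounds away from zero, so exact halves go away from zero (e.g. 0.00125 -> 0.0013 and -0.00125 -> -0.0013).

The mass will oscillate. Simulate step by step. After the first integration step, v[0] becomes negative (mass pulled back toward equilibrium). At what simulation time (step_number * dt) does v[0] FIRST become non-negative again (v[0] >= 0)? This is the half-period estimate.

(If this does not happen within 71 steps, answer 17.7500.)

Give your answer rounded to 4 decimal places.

Answer: 2.2500

Derivation:
Step 0: x=[8.5000] v=[0.0000]
Step 1: x=[8.4270] v=[-0.2921]
Step 2: x=[8.2898] v=[-0.5487]
Step 3: x=[8.1052] v=[-0.7385]
Step 4: x=[7.8956] v=[-0.8384]
Step 5: x=[7.6865] v=[-0.8363]
Step 6: x=[7.5034] v=[-0.7324]
Step 7: x=[7.3686] v=[-0.5393]
Step 8: x=[7.2985] v=[-0.2806]
Step 9: x=[7.3016] v=[0.0122]
First v>=0 after going negative at step 9, time=2.2500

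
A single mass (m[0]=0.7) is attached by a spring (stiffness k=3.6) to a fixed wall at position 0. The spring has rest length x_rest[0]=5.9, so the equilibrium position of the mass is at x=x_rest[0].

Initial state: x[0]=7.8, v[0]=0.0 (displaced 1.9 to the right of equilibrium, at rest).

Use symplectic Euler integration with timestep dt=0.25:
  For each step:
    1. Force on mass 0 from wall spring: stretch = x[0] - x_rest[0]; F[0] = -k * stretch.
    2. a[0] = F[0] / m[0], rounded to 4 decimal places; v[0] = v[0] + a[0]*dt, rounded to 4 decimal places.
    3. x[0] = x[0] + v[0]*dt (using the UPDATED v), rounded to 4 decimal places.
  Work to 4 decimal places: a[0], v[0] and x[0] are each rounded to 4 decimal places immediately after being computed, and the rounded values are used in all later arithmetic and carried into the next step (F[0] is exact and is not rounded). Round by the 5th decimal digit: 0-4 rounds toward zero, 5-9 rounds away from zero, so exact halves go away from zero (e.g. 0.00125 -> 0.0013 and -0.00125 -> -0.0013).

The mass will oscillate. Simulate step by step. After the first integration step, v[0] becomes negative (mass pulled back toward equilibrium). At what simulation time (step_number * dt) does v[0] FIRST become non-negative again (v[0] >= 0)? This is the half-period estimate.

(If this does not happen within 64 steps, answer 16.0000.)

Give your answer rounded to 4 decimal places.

Answer: 1.5000

Derivation:
Step 0: x=[7.8000] v=[0.0000]
Step 1: x=[7.1893] v=[-2.4429]
Step 2: x=[6.1642] v=[-4.1006]
Step 3: x=[5.0541] v=[-4.4403]
Step 4: x=[4.2159] v=[-3.3527]
Step 5: x=[3.9191] v=[-1.1874]
Step 6: x=[4.2590] v=[1.3595]
First v>=0 after going negative at step 6, time=1.5000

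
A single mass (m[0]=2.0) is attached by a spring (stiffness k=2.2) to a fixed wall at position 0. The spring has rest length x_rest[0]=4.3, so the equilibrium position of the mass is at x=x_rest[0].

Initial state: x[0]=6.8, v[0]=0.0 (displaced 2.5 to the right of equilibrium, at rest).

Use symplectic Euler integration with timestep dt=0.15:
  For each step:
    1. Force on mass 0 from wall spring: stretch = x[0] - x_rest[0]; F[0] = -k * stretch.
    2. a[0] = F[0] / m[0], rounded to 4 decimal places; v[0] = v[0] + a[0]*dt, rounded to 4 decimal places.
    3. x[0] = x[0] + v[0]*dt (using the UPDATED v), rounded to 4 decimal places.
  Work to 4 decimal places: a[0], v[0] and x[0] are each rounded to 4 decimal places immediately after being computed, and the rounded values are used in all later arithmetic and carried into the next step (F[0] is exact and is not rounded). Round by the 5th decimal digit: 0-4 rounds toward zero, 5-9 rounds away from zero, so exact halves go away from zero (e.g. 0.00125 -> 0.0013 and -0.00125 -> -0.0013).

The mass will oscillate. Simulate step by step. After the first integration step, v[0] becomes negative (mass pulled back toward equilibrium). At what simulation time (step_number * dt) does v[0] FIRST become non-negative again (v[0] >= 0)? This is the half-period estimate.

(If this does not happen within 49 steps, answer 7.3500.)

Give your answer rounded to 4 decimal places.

Answer: 3.0000

Derivation:
Step 0: x=[6.8000] v=[0.0000]
Step 1: x=[6.7381] v=[-0.4125]
Step 2: x=[6.6159] v=[-0.8148]
Step 3: x=[6.4364] v=[-1.1969]
Step 4: x=[6.2040] v=[-1.5494]
Step 5: x=[5.9245] v=[-1.8636]
Step 6: x=[5.6047] v=[-2.1317]
Step 7: x=[5.2527] v=[-2.3470]
Step 8: x=[4.8771] v=[-2.5042]
Step 9: x=[4.4872] v=[-2.5994]
Step 10: x=[4.0927] v=[-2.6303]
Step 11: x=[3.7033] v=[-2.5961]
Step 12: x=[3.3287] v=[-2.4976]
Step 13: x=[2.9781] v=[-2.3373]
Step 14: x=[2.6602] v=[-2.1192]
Step 15: x=[2.3829] v=[-1.8486]
Step 16: x=[2.1531] v=[-1.5323]
Step 17: x=[1.9764] v=[-1.1781]
Step 18: x=[1.8572] v=[-0.7947]
Step 19: x=[1.7985] v=[-0.3916]
Step 20: x=[1.8017] v=[0.0212]
First v>=0 after going negative at step 20, time=3.0000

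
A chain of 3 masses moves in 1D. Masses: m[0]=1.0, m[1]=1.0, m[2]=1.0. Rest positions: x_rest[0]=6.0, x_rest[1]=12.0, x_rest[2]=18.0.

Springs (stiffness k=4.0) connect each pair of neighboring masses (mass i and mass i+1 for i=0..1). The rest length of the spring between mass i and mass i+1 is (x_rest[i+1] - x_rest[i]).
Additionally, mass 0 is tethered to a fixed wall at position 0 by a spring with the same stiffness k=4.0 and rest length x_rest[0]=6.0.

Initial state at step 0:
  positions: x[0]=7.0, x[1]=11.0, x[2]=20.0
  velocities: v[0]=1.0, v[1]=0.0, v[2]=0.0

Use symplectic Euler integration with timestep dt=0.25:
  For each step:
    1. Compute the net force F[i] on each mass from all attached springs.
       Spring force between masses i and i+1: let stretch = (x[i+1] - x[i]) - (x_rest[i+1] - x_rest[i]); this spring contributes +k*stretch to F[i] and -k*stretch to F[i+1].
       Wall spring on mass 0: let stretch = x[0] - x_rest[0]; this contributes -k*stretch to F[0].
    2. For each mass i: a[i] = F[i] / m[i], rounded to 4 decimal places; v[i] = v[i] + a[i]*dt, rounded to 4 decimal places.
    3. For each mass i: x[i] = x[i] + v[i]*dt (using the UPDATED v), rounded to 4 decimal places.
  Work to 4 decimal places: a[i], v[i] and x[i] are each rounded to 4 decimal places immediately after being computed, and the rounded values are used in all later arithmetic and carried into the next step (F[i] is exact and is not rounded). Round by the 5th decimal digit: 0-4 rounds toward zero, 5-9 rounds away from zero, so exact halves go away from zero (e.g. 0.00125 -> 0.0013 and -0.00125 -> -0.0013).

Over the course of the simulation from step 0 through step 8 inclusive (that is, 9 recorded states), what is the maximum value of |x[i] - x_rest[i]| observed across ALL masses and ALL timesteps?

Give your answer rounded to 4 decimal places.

Step 0: x=[7.0000 11.0000 20.0000] v=[1.0000 0.0000 0.0000]
Step 1: x=[6.5000 12.2500 19.2500] v=[-2.0000 5.0000 -3.0000]
Step 2: x=[5.8125 13.8125 18.2500] v=[-2.7500 6.2500 -4.0000]
Step 3: x=[5.6719 14.4844 17.6406] v=[-0.5625 2.6875 -2.4375]
Step 4: x=[6.3164 13.7422 17.7422] v=[2.5781 -2.9688 0.4063]
Step 5: x=[7.2383 12.1436 18.3438] v=[3.6875 -6.3946 2.4063]
Step 6: x=[7.5769 10.8687 18.8953] v=[1.3545 -5.0997 2.2061]
Step 7: x=[6.8443 10.7775 18.9402] v=[-2.9306 -0.3649 0.1795]
Step 8: x=[5.3839 11.7437 18.4444] v=[-5.8417 3.8646 -1.9832]
Max displacement = 2.4844

Answer: 2.4844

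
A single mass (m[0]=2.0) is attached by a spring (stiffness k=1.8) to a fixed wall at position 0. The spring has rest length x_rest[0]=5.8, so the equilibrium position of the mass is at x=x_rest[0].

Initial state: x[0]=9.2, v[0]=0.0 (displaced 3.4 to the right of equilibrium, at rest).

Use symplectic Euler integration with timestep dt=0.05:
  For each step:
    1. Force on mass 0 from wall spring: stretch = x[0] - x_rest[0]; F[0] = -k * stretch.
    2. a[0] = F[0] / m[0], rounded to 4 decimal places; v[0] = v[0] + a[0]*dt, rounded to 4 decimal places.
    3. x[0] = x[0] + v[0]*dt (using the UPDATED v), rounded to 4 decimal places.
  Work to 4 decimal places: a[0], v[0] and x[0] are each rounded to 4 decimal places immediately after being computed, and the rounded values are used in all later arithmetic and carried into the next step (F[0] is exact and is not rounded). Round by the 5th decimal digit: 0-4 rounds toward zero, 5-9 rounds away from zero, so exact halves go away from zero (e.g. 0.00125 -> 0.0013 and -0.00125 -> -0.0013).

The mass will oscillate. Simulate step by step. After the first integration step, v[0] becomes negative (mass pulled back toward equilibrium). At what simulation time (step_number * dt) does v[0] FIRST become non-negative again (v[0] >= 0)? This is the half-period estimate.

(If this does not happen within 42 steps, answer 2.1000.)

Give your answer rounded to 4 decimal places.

Answer: 2.1000

Derivation:
Step 0: x=[9.2000] v=[0.0000]
Step 1: x=[9.1924] v=[-0.1530]
Step 2: x=[9.1771] v=[-0.3057]
Step 3: x=[9.1542] v=[-0.4577]
Step 4: x=[9.1238] v=[-0.6086]
Step 5: x=[9.0859] v=[-0.7582]
Step 6: x=[9.0406] v=[-0.9061]
Step 7: x=[8.9880] v=[-1.0519]
Step 8: x=[8.9282] v=[-1.1954]
Step 9: x=[8.8614] v=[-1.3362]
Step 10: x=[8.7877] v=[-1.4740]
Step 11: x=[8.7073] v=[-1.6084]
Step 12: x=[8.6203] v=[-1.7392]
Step 13: x=[8.5270] v=[-1.8661]
Step 14: x=[8.4276] v=[-1.9888]
Step 15: x=[8.3223] v=[-2.1070]
Step 16: x=[8.2113] v=[-2.2205]
Step 17: x=[8.0949] v=[-2.3290]
Step 18: x=[7.9733] v=[-2.4323]
Step 19: x=[7.8468] v=[-2.5301]
Step 20: x=[7.7157] v=[-2.6222]
Step 21: x=[7.5803] v=[-2.7084]
Step 22: x=[7.4409] v=[-2.7885]
Step 23: x=[7.2978] v=[-2.8623]
Step 24: x=[7.1513] v=[-2.9297]
Step 25: x=[7.0018] v=[-2.9905]
Step 26: x=[6.8496] v=[-3.0446]
Step 27: x=[6.6950] v=[-3.0918]
Step 28: x=[6.5384] v=[-3.1321]
Step 29: x=[6.3801] v=[-3.1653]
Step 30: x=[6.2205] v=[-3.1914]
Step 31: x=[6.0600] v=[-3.2103]
Step 32: x=[5.8989] v=[-3.2220]
Step 33: x=[5.7376] v=[-3.2265]
Step 34: x=[5.5764] v=[-3.2237]
Step 35: x=[5.4157] v=[-3.2136]
Step 36: x=[5.2559] v=[-3.1963]
Step 37: x=[5.0973] v=[-3.1718]
Step 38: x=[4.9403] v=[-3.1402]
Step 39: x=[4.7852] v=[-3.1015]
Step 40: x=[4.6324] v=[-3.0558]
Step 41: x=[4.4822] v=[-3.0033]
Step 42: x=[4.3350] v=[-2.9440]
v[0] did not become non-negative within 42 steps; using fallback time=2.1000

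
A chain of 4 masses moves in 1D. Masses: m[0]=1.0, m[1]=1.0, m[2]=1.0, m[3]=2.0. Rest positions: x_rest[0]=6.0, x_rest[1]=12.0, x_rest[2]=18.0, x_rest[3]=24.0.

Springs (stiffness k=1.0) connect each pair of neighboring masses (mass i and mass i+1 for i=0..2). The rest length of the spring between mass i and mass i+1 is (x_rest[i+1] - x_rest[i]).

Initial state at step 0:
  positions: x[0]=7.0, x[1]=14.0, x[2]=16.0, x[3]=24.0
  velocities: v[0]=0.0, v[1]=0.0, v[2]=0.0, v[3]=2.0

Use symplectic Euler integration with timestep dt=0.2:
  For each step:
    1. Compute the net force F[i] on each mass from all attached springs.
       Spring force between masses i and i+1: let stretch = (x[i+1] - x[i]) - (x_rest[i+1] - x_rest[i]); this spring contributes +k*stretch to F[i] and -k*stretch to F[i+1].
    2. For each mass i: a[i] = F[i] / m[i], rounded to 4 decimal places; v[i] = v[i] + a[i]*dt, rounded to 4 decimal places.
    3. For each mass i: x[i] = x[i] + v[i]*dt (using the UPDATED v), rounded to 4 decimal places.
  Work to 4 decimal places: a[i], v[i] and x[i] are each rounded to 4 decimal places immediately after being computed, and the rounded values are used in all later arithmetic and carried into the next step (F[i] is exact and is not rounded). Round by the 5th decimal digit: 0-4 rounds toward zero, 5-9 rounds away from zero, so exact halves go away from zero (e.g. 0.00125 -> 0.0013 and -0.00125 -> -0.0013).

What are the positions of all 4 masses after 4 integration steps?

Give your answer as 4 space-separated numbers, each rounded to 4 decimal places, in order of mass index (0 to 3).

Answer: 7.2662 12.3862 18.1434 25.2021

Derivation:
Step 0: x=[7.0000 14.0000 16.0000 24.0000] v=[0.0000 0.0000 0.0000 2.0000]
Step 1: x=[7.0400 13.8000 16.2400 24.3600] v=[0.2000 -1.0000 1.2000 1.8000]
Step 2: x=[7.1104 13.4272 16.7072 24.6776] v=[0.3520 -1.8640 2.3360 1.5880]
Step 3: x=[7.1935 12.9329 17.3620 24.9558] v=[0.4154 -2.4714 3.2741 1.3910]
Step 4: x=[7.2662 12.3862 18.1434 25.2021] v=[0.3633 -2.7335 3.9070 1.2316]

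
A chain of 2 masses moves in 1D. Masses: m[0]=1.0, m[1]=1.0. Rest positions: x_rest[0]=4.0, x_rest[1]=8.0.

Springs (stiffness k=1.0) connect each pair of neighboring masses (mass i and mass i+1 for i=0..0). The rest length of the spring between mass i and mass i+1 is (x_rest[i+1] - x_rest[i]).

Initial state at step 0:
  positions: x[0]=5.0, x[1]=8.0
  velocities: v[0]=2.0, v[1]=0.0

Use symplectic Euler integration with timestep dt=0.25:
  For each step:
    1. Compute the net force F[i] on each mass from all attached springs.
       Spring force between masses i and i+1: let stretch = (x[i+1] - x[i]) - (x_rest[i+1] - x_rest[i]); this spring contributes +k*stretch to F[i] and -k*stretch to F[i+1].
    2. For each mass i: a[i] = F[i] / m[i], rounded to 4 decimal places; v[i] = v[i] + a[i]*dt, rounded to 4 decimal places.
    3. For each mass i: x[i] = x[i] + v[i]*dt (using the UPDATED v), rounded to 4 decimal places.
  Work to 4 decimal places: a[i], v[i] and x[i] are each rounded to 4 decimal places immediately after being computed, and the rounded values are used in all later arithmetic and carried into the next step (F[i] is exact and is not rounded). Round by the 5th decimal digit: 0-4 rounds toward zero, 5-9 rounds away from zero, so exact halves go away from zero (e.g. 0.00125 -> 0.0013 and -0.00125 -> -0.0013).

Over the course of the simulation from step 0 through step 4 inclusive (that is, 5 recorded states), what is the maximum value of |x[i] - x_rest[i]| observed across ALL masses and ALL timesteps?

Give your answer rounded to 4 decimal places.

Answer: 2.1961

Derivation:
Step 0: x=[5.0000 8.0000] v=[2.0000 0.0000]
Step 1: x=[5.4375 8.0625] v=[1.7500 0.2500]
Step 2: x=[5.7891 8.2110] v=[1.4063 0.5938]
Step 3: x=[6.0421 8.4581] v=[1.0118 0.9883]
Step 4: x=[6.1961 8.8042] v=[0.6158 1.3843]
Max displacement = 2.1961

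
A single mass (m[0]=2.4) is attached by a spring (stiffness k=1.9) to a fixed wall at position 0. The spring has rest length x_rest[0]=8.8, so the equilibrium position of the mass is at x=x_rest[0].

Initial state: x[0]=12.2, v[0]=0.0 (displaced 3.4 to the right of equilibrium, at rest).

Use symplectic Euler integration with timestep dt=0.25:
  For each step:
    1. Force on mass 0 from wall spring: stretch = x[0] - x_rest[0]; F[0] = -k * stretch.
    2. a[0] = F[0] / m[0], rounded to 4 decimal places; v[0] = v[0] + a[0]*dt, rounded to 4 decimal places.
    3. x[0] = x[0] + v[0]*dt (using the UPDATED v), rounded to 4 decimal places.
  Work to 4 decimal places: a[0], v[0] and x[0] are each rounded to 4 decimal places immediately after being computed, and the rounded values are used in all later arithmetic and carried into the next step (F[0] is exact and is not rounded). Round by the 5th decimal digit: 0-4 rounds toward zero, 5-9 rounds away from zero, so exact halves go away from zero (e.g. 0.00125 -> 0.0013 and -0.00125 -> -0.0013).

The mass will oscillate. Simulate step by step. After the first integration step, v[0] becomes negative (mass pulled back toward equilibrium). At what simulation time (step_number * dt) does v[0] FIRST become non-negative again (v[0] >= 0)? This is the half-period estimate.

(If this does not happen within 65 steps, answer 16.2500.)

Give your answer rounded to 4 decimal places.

Answer: 3.7500

Derivation:
Step 0: x=[12.2000] v=[0.0000]
Step 1: x=[12.0318] v=[-0.6729]
Step 2: x=[11.7037] v=[-1.3125]
Step 3: x=[11.2319] v=[-1.8872]
Step 4: x=[10.6398] v=[-2.3685]
Step 5: x=[9.9567] v=[-2.7326]
Step 6: x=[9.2163] v=[-2.9615]
Step 7: x=[8.4553] v=[-3.0439]
Step 8: x=[7.7114] v=[-2.9757]
Step 9: x=[7.0213] v=[-2.7603]
Step 10: x=[6.4192] v=[-2.4083]
Step 11: x=[5.9349] v=[-1.9371]
Step 12: x=[5.5924] v=[-1.3701]
Step 13: x=[5.4086] v=[-0.7353]
Step 14: x=[5.3926] v=[-0.0641]
Step 15: x=[5.5452] v=[0.6103]
First v>=0 after going negative at step 15, time=3.7500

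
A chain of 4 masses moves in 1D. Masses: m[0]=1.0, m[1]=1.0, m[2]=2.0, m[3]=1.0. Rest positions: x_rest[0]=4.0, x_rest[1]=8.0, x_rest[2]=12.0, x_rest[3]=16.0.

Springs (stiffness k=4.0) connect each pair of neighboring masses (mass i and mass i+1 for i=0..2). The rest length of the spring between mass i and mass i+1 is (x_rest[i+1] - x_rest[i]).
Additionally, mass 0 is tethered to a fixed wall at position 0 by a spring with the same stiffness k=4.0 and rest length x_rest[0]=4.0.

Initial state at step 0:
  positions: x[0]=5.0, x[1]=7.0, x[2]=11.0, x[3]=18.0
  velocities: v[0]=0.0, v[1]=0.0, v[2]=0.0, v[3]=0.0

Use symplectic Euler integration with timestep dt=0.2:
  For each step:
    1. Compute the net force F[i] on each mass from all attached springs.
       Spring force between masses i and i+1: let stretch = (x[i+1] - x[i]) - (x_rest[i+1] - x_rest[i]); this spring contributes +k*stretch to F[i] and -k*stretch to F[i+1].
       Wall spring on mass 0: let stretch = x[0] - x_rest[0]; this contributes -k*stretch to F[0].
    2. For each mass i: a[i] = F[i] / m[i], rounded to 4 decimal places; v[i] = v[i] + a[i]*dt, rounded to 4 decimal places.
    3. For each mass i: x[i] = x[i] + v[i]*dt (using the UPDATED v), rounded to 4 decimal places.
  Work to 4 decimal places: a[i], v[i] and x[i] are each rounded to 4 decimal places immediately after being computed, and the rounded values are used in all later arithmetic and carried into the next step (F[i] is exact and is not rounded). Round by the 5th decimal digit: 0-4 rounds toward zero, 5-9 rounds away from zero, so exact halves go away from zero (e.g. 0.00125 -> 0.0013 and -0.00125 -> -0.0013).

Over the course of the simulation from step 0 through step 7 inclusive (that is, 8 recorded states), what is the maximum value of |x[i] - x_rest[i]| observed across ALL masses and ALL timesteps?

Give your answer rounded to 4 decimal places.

Answer: 2.0218

Derivation:
Step 0: x=[5.0000 7.0000 11.0000 18.0000] v=[0.0000 0.0000 0.0000 0.0000]
Step 1: x=[4.5200 7.3200 11.2400 17.5200] v=[-2.4000 1.6000 1.2000 -2.4000]
Step 2: x=[3.7648 7.8192 11.6688 16.6752] v=[-3.7760 2.4960 2.1440 -4.2240]
Step 3: x=[3.0559 8.2856 12.1901 15.6694] v=[-3.5443 2.3322 2.6067 -5.0291]
Step 4: x=[2.6948 8.5400 12.6774 14.7469] v=[-1.8053 1.2720 2.4366 -4.6125]
Step 5: x=[2.8378 8.5212 12.9993 14.1333] v=[0.7150 -0.0942 1.6094 -3.0681]
Step 6: x=[3.4361 8.3095 13.0537 13.9782] v=[2.9915 -1.0584 0.2718 -0.7753]
Step 7: x=[4.2644 8.0771 12.8025 14.3152] v=[4.1413 -1.1618 -1.2561 1.6851]
Max displacement = 2.0218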